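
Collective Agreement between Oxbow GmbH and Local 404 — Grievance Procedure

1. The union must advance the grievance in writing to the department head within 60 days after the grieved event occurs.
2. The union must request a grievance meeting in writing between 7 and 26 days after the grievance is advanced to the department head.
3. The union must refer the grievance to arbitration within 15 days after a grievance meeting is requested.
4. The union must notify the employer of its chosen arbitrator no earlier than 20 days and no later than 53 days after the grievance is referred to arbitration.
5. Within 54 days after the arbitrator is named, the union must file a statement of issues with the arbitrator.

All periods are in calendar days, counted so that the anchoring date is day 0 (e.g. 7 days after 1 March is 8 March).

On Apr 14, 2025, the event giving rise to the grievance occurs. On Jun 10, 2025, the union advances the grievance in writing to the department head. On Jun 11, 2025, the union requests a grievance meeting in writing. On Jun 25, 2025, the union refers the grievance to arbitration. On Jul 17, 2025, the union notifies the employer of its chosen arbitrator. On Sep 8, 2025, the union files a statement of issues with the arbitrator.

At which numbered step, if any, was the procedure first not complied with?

Step 1 — counting 60 days from Apr 14, 2025 (when the grieved event occurs) gives a deadline of Jun 13, 2025; Jun 10, 2025 is within that limit.
Step 2 — 7 and 26 days from Jun 10, 2025 (when the grievance is advanced to the department head) are Jun 17, 2025 and Jul 6, 2025 respectively; Jun 11, 2025 is 6 days too early.

Step 2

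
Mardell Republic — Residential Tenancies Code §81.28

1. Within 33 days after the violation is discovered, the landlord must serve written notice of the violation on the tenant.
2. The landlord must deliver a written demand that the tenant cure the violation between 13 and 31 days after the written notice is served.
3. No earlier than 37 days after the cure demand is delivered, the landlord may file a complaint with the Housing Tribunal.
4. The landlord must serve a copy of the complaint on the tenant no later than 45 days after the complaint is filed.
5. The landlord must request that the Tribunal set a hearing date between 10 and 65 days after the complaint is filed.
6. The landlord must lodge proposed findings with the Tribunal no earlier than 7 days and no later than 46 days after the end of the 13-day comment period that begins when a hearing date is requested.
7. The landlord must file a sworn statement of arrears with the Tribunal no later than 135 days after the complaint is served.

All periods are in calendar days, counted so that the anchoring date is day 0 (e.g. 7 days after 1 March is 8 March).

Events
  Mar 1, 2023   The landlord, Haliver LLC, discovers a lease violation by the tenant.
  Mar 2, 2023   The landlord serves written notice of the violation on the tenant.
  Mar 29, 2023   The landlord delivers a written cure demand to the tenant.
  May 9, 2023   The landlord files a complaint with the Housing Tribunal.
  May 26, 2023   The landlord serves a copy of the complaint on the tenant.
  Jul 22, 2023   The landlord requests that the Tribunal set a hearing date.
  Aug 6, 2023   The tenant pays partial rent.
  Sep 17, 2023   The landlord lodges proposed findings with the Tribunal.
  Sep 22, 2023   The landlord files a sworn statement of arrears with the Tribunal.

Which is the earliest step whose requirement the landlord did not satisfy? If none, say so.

Step 5

(1) due by Mar 1, 2023 + 33 days = Apr 3, 2023; done Mar 2, 2023 — timely.
(2) the permitted window runs from Mar 2, 2023 + 13 = Mar 15, 2023 to Mar 2, 2023 + 31 = Apr 2, 2023; done Mar 29, 2023, which is between those dates.
(3) permitted from Mar 29, 2023 + 37 days = May 5, 2023 onward; May 9, 2023 is on or after that date.
(4) due by May 9, 2023 + 45 days = Jun 23, 2023; May 26, 2023 is within that limit.
(5) the permitted window runs from May 9, 2023 + 10 = May 19, 2023 to May 9, 2023 + 65 = Jul 13, 2023; done Jul 22, 2023 — 9 days after the window closed.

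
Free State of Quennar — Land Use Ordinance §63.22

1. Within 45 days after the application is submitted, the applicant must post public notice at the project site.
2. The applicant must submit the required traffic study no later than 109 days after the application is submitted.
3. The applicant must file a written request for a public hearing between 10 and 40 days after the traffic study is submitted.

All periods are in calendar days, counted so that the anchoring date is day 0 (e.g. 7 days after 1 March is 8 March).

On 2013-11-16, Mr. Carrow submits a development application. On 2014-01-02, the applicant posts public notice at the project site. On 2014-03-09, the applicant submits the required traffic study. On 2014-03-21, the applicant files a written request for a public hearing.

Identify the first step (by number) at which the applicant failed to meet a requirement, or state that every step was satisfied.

Step 1

(1) due by 2013-11-16 + 45 days = 2013-12-31; done 2014-01-02 — 2 days late.
Later steps need not be reached.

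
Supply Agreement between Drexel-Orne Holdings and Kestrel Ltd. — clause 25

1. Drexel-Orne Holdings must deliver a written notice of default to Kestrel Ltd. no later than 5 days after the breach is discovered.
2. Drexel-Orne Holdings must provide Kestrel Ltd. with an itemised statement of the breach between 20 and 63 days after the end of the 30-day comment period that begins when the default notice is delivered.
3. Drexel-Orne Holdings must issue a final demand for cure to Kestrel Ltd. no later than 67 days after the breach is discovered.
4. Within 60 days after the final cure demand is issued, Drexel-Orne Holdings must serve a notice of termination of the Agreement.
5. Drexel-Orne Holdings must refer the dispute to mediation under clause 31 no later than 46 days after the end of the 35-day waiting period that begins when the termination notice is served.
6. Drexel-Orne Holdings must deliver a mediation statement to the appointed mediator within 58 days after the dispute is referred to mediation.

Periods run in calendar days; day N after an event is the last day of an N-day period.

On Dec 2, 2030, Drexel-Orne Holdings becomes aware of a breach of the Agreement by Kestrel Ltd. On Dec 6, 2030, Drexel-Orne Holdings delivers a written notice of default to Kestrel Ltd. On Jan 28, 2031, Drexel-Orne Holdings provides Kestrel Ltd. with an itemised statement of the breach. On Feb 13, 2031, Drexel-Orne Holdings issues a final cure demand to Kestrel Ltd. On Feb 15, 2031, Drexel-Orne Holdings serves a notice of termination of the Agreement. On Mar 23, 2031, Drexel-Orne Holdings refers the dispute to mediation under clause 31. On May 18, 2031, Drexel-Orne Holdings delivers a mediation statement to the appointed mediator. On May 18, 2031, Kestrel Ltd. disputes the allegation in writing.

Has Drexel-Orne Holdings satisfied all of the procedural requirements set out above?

No

Step 1: 5 days after Dec 2, 2030 (when the breach is discovered) is Dec 7, 2030; done Dec 6, 2030 — timely.
Step 2: the window is 20–63 days after Jan 5, 2031 (end of the 30-day comment period, which began when the default notice is delivered on Dec 6, 2030), so Jan 25, 2031 through Mar 9, 2031; done Jan 28, 2031 — within the window.
Step 3: 67 days after Dec 2, 2030 (when the breach is discovered) is Feb 7, 2031; done Feb 13, 2031 — 6 days late.
The analysis stops there.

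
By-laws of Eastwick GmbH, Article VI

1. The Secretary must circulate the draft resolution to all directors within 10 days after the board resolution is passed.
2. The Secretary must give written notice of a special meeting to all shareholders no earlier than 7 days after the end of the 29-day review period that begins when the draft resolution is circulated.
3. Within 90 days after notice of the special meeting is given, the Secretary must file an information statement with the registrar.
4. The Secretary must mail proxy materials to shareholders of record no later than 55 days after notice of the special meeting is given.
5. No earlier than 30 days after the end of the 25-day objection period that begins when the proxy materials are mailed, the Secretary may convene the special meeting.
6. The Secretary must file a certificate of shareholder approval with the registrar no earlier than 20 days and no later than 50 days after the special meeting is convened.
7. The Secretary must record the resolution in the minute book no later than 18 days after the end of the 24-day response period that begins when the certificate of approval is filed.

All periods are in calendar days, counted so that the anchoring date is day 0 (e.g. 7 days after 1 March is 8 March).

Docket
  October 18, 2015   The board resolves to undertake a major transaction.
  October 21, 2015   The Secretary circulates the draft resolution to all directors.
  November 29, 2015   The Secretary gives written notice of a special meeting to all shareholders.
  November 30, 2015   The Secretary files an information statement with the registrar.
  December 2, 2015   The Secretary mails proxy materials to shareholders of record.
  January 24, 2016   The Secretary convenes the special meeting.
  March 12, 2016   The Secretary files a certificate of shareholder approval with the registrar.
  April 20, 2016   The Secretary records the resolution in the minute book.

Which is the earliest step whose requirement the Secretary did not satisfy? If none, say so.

Step 1 — counting 10 days from October 18, 2015 (when the board resolution is passed) gives a deadline of October 28, 2015; completed October 21, 2015, before the deadline.
Step 2 — must wait 7 days from November 19, 2015 (end of the 29-day review period, which began when the draft resolution is circulated on October 21, 2015), so not before November 26, 2015; done November 29, 2015 — permitted.
Step 3 — counting 90 days from November 29, 2015 (when notice of the special meeting is given) gives a deadline of February 27, 2016; November 30, 2015 is within that limit.
Step 4 — counting 55 days from November 29, 2015 (when notice of the special meeting is given) gives a deadline of January 23, 2016; completed December 2, 2015, before the deadline.
Step 5 — must wait 30 days from December 27, 2015 (end of the 25-day objection period, which began when the proxy materials are mailed on December 2, 2015), so not before January 26, 2016; January 24, 2016 is 2 days before the earliest permitted date.

Step 5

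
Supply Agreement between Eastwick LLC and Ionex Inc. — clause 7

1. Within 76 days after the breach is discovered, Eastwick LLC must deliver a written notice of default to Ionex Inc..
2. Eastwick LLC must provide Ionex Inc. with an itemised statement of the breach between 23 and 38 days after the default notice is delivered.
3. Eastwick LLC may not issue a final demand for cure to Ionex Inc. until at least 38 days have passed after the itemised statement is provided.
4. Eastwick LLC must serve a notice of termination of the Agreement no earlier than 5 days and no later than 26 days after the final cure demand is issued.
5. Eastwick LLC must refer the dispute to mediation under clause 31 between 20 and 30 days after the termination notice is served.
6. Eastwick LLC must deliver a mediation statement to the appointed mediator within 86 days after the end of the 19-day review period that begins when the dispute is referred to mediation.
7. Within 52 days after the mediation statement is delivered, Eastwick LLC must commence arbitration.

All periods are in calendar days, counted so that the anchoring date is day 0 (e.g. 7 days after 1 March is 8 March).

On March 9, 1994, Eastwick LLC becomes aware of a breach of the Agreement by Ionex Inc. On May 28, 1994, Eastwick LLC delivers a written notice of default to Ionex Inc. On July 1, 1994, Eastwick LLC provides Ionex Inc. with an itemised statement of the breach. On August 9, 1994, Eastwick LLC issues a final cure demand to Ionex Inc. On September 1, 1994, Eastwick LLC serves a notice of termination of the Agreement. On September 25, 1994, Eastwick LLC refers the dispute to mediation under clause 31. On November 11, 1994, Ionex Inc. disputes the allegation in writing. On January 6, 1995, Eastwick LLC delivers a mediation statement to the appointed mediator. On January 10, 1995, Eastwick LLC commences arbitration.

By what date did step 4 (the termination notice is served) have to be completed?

September 4, 1994

Step 4 runs from August 9, 1994, when the final cure demand is issued. The window is 5–26 days after August 9, 1994; it closes on September 4, 1994.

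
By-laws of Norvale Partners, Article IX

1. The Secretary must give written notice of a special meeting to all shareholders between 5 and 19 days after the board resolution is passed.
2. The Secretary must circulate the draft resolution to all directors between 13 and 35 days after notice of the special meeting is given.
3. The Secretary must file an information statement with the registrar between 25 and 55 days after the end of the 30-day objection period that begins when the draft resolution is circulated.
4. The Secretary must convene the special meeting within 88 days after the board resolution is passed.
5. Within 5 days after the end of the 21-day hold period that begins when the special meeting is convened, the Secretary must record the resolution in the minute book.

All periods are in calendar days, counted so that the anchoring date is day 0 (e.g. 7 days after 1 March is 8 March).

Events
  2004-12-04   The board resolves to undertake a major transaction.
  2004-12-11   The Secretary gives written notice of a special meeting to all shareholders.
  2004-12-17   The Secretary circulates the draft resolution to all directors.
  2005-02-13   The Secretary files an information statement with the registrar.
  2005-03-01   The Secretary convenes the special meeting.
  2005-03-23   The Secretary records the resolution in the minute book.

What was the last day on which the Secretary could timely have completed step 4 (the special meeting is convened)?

Step 4 runs from 2004-12-04, when the board resolution is passed. 88 days after 2004-12-04 is 2005-03-02.

2005-03-02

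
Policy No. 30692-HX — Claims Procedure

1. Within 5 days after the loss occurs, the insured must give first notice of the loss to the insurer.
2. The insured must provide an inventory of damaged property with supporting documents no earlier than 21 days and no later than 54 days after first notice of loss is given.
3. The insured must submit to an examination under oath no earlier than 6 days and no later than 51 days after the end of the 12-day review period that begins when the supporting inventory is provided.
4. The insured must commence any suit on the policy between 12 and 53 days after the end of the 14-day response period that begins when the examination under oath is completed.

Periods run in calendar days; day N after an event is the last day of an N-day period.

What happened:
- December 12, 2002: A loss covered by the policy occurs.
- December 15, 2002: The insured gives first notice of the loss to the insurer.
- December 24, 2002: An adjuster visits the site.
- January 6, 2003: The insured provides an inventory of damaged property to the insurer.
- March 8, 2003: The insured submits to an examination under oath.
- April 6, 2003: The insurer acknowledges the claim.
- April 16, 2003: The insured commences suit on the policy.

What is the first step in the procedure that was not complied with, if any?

None — every step was satisfied

(1) due by December 12, 2002 + 5 days = December 17, 2002; completed December 15, 2002, before the deadline.
(2) the permitted window runs from December 15, 2002 + 21 = January 5, 2003 to December 15, 2002 + 54 = February 7, 2003; done January 6, 2003 — within the window.
(3) the permitted window runs from January 18, 2003 + 6 = January 24, 2003 to January 18, 2003 + 51 = March 10, 2003; done March 8, 2003 — within the window.
(4) the permitted window runs from March 22, 2003 + 12 = April 3, 2003 to March 22, 2003 + 53 = May 14, 2003; done April 16, 2003 — within the window.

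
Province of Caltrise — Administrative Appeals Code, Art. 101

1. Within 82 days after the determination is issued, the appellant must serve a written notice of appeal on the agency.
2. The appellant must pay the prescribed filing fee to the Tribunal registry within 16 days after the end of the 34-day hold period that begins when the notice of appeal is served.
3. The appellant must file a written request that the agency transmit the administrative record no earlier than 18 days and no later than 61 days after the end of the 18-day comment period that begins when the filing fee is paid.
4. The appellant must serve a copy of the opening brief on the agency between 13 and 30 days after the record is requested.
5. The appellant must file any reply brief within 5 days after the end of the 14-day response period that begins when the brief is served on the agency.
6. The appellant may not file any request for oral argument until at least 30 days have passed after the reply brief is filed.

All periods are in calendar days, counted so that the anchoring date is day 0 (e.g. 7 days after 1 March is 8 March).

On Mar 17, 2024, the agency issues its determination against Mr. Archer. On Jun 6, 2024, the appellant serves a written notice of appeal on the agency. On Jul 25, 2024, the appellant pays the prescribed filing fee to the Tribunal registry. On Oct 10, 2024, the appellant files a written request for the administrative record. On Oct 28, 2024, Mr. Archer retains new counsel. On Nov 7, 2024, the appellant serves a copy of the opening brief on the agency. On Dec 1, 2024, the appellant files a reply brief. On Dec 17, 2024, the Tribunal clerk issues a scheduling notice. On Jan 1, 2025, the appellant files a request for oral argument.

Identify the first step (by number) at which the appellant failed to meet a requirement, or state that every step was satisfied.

Step 5

Step 1 — counting 82 days from Mar 17, 2024 (when the determination is issued) gives a deadline of Jun 7, 2024; completed Jun 6, 2024, before the deadline.
Step 2 — counting 16 days from Jul 10, 2024 (end of the 34-day hold period, which began when the notice of appeal is served on Jun 6, 2024) gives a deadline of Jul 26, 2024; done Jul 25, 2024 — timely.
Step 3 — 18 and 61 days from Aug 12, 2024 (end of the 18-day comment period, which began when the filing fee is paid on Jul 25, 2024) are Aug 30, 2024 and Oct 12, 2024 respectively; Oct 10, 2024 falls inside that range.
Step 4 — 13 and 30 days from Oct 10, 2024 (when the record is requested) are Oct 23, 2024 and Nov 9, 2024 respectively; Nov 7, 2024 falls inside that range.
Step 5 — counting 5 days from Nov 21, 2024 (end of the 14-day response period, which began when the brief is served on the agency on Nov 7, 2024) gives a deadline of Nov 26, 2024; not done until Dec 1, 2024, 5 days after the deadline.
Later steps need not be reached.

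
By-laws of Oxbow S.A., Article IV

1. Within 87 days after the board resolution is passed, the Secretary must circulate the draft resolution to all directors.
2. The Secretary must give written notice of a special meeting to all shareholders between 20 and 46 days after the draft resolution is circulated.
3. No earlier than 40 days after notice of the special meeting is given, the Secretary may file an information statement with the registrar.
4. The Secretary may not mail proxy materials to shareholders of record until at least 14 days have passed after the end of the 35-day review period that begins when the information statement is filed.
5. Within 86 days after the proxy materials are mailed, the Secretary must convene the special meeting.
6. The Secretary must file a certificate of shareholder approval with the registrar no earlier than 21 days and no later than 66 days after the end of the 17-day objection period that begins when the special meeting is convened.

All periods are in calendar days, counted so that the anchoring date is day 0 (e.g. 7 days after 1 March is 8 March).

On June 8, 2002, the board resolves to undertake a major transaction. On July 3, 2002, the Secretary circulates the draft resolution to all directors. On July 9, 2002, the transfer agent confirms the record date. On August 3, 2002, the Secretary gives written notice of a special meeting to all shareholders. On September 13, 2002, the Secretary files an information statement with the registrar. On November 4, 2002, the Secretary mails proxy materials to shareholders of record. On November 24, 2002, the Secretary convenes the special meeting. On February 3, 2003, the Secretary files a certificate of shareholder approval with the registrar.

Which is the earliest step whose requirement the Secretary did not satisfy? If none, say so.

Step 1 — counting 87 days from June 8, 2002 (when the board resolution is passed) gives a deadline of September 3, 2002; July 3, 2002 is within that limit.
Step 2 — 20 and 46 days from July 3, 2002 (when the draft resolution is circulated) are July 23, 2002 and August 18, 2002 respectively; done August 3, 2002 — within the window.
Step 3 — must wait 40 days from August 3, 2002 (when notice of the special meeting is given), so not before September 12, 2002; done September 13, 2002, after the minimum wait.
Step 4 — must wait 14 days from October 18, 2002 (end of the 35-day review period, which began when the information statement is filed on September 13, 2002), so not before November 1, 2002; done November 4, 2002 — permitted.
Step 5 — counting 86 days from November 4, 2002 (when the proxy materials are mailed) gives a deadline of January 29, 2003; November 24, 2002 is within that limit.
Step 6 — 21 and 66 days from December 11, 2002 (end of the 17-day objection period, which began when the special meeting is convened on November 24, 2002) are January 1, 2003 and February 15, 2003 respectively; done February 3, 2003, which is between those dates.

None — every step was satisfied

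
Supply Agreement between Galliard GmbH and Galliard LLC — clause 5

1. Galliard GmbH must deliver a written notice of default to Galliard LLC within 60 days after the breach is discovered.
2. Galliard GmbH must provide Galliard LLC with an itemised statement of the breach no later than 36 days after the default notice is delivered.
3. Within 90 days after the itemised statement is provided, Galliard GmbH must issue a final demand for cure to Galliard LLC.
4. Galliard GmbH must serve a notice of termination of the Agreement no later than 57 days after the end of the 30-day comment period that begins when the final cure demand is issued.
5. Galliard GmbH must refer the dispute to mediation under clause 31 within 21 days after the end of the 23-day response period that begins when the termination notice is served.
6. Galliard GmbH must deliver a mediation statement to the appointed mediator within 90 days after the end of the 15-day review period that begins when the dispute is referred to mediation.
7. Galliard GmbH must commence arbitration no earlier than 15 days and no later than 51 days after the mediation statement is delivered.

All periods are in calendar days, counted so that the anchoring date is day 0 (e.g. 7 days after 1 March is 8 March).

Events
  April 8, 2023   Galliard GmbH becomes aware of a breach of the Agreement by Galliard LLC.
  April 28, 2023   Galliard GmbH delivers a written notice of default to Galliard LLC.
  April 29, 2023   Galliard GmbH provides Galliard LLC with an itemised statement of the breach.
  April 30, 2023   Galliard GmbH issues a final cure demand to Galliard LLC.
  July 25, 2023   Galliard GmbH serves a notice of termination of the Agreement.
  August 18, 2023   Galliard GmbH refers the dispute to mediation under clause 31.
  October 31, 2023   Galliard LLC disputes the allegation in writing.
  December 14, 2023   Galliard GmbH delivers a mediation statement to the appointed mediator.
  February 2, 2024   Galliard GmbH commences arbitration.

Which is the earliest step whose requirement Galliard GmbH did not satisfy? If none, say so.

Step 6

Step 1 — counting 60 days from April 8, 2023 (when the breach is discovered) gives a deadline of June 7, 2023; completed April 28, 2023, before the deadline.
Step 2 — counting 36 days from April 28, 2023 (when the default notice is delivered) gives a deadline of June 3, 2023; April 29, 2023 is within that limit.
Step 3 — counting 90 days from April 29, 2023 (when the itemised statement is provided) gives a deadline of July 28, 2023; April 30, 2023 is within that limit.
Step 4 — counting 57 days from May 30, 2023 (end of the 30-day comment period, which began when the final cure demand is issued on April 30, 2023) gives a deadline of July 26, 2023; completed July 25, 2023, before the deadline.
Step 5 — counting 21 days from August 17, 2023 (end of the 23-day response period, which began when the termination notice is served on July 25, 2023) gives a deadline of September 7, 2023; done August 18, 2023 — timely.
Step 6 — counting 90 days from September 2, 2023 (end of the 15-day review period, which began when the dispute is referred to mediation on August 18, 2023) gives a deadline of December 1, 2023; not done until December 14, 2023, 13 days after the deadline.
The procedure was therefore not followed at step 6.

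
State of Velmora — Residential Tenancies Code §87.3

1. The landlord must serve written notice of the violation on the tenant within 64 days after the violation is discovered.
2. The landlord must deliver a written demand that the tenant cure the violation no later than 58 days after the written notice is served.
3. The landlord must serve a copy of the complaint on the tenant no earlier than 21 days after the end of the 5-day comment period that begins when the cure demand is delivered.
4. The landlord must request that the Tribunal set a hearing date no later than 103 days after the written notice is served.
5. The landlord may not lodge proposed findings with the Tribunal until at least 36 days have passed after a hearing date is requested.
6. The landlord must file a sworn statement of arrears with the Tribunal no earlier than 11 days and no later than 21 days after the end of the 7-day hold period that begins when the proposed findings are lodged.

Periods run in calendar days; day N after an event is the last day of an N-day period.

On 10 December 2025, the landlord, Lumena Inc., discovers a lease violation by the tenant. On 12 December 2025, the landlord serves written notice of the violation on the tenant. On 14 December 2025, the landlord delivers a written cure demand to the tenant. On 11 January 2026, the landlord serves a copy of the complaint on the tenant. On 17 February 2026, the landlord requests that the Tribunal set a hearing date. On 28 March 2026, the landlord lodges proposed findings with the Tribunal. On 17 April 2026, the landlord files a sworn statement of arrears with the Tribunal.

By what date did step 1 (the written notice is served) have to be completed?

Step 1 runs from 10 December 2025, when the violation is discovered. 64 days after 10 December 2025 is 12 February 2026.

12 February 2026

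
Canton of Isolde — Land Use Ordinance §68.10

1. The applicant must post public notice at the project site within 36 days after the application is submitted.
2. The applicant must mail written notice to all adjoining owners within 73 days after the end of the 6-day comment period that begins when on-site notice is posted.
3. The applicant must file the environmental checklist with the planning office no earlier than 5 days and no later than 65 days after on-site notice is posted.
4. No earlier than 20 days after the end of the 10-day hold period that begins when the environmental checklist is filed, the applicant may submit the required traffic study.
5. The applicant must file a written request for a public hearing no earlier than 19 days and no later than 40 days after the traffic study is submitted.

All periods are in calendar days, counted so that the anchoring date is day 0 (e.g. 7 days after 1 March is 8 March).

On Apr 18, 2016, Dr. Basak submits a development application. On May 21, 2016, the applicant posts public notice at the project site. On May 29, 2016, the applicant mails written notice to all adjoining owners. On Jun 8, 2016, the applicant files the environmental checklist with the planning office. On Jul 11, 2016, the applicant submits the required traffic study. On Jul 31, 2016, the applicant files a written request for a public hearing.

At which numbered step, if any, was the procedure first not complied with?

None — every step was satisfied

Step 1: 36 days after Apr 18, 2016 (when the application is submitted) is May 24, 2016; May 21, 2016 is within that limit.
Step 2: 73 days after May 27, 2016 (end of the 6-day comment period, which began when on-site notice is posted on May 21, 2016) is Aug 8, 2016; done May 29, 2016 — timely.
Step 3: the window is 5–65 days after May 21, 2016 (when on-site notice is posted), so May 26, 2016 through Jul 25, 2016; done Jun 8, 2016 — within the window.
Step 4: the earliest permitted date is 20 days after Jun 18, 2016 (end of the 10-day hold period, which began when the environmental checklist is filed on Jun 8, 2016), i.e. Jul 8, 2016; done Jul 11, 2016 — permitted.
Step 5: the window is 19–40 days after Jul 11, 2016 (when the traffic study is submitted), so Jul 30, 2016 through Aug 20, 2016; done Jul 31, 2016 — within the window.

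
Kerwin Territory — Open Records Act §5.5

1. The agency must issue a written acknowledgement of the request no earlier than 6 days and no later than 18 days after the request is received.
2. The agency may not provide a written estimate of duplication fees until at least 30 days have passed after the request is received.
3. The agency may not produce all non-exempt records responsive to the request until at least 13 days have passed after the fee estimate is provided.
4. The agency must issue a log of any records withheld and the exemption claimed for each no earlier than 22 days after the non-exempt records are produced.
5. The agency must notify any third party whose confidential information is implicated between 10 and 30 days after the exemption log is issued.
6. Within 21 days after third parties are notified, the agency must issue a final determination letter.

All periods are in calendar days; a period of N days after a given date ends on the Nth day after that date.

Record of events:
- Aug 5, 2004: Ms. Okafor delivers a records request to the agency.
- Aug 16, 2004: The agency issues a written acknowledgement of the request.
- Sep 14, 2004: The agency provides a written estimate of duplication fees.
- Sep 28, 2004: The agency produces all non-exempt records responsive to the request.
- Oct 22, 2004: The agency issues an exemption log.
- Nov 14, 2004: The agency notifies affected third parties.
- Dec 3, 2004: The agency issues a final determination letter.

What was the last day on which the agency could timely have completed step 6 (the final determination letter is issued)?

Step 6 runs from Nov 14, 2004, when third parties are notified. 21 days after Nov 14, 2004 is Dec 5, 2004.

Dec 5, 2004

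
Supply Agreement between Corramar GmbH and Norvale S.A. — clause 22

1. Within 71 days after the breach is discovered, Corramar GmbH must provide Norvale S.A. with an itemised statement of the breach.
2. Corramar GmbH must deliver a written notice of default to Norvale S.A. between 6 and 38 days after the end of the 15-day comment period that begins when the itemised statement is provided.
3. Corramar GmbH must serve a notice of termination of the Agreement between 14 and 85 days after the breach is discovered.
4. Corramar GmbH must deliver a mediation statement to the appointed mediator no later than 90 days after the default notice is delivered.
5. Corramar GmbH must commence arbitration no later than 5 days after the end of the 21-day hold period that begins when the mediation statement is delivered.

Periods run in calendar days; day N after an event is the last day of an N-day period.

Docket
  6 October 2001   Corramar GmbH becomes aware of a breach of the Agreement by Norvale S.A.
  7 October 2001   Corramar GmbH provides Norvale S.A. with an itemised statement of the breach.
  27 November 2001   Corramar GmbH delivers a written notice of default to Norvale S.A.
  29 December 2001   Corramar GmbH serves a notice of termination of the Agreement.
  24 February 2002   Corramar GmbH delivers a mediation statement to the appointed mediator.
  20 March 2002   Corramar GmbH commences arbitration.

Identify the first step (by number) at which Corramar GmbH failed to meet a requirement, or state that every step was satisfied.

(1) due by 6 October 2001 + 71 days = 16 December 2001; 7 October 2001 is within that limit.
(2) the permitted window runs from 22 October 2001 + 6 = 28 October 2001 to 22 October 2001 + 38 = 29 November 2001; done 27 November 2001 — within the window.
(3) the permitted window runs from 6 October 2001 + 14 = 20 October 2001 to 6 October 2001 + 85 = 30 December 2001; done 29 December 2001 — within the window.
(4) due by 27 November 2001 + 90 days = 25 February 2002; 24 February 2002 is within that limit.
(5) due by 17 March 2002 + 5 days = 22 March 2002; completed 20 March 2002, before the deadline.

None — every step was satisfied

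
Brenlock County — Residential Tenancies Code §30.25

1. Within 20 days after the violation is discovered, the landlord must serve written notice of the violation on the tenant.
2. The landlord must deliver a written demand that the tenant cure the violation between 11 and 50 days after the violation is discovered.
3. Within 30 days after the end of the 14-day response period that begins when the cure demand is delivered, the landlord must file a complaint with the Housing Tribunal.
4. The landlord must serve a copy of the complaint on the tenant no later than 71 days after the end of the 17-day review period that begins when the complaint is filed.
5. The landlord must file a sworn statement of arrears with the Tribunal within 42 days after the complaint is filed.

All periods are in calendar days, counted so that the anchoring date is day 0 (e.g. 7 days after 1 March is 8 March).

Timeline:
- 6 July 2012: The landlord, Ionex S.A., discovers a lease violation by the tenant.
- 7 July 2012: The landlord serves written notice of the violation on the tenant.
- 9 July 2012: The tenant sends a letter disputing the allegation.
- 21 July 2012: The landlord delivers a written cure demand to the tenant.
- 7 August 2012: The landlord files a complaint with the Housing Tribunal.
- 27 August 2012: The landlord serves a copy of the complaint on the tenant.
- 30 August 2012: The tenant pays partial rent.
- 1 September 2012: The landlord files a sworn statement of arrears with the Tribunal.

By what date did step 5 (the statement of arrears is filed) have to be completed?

18 September 2012

Step 5 runs from 7 August 2012, when the complaint is filed. 42 days after 7 August 2012 is 18 September 2012.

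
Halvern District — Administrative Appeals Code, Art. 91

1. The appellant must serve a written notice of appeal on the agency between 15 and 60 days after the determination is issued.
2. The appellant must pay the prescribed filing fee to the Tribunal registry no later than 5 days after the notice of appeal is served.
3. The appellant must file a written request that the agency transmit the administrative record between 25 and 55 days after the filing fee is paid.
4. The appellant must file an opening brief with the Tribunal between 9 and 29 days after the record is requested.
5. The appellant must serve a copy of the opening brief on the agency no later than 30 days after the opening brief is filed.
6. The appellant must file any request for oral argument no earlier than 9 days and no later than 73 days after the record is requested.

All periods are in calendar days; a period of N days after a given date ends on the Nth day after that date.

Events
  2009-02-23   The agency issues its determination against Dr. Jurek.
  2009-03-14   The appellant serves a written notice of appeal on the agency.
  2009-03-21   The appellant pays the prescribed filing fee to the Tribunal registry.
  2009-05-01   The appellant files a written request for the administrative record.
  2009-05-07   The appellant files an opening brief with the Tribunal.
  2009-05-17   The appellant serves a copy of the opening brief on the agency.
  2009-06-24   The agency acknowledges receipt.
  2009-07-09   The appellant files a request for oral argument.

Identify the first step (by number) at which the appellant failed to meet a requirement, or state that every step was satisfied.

Step 2

Step 1: the window is 15–60 days after 2009-02-23 (when the determination is issued), so 2009-03-10 through 2009-04-24; done 2009-03-14, which is between those dates.
Step 2: 5 days after 2009-03-14 (when the notice of appeal is served) is 2009-03-19; not done until 2009-03-21, 2 days after the deadline.
The procedure was therefore not followed at step 2.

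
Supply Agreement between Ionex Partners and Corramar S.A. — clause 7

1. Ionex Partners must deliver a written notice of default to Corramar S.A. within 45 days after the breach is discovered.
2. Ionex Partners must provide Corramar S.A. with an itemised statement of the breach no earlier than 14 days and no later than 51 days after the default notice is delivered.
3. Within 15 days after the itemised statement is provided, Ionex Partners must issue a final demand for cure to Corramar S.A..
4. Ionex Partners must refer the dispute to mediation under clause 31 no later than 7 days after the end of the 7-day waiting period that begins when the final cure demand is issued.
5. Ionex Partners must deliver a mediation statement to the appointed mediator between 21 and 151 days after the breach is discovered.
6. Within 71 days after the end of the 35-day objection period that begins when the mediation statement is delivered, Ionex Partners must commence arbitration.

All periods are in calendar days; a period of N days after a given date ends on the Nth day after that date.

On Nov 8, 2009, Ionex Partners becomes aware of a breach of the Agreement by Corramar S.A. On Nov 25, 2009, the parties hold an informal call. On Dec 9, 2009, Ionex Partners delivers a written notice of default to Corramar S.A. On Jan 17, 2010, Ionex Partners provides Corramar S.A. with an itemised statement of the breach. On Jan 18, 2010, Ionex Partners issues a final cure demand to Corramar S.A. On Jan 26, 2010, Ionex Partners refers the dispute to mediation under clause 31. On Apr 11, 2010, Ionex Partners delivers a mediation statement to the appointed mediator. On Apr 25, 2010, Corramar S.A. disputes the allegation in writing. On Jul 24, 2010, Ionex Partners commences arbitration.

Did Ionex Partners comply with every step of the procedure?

No

(1) due by Nov 8, 2009 + 45 days = Dec 23, 2009; completed Dec 9, 2009, before the deadline.
(2) the permitted window runs from Dec 9, 2009 + 14 = Dec 23, 2009 to Dec 9, 2009 + 51 = Jan 29, 2010; done Jan 17, 2010 — within the window.
(3) due by Jan 17, 2010 + 15 days = Feb 1, 2010; completed Jan 18, 2010, before the deadline.
(4) due by Jan 25, 2010 + 7 days = Feb 1, 2010; Jan 26, 2010 is within that limit.
(5) the permitted window runs from Nov 8, 2009 + 21 = Nov 29, 2009 to Nov 8, 2009 + 151 = Apr 8, 2010; Apr 11, 2010 is 3 days past the end of the window.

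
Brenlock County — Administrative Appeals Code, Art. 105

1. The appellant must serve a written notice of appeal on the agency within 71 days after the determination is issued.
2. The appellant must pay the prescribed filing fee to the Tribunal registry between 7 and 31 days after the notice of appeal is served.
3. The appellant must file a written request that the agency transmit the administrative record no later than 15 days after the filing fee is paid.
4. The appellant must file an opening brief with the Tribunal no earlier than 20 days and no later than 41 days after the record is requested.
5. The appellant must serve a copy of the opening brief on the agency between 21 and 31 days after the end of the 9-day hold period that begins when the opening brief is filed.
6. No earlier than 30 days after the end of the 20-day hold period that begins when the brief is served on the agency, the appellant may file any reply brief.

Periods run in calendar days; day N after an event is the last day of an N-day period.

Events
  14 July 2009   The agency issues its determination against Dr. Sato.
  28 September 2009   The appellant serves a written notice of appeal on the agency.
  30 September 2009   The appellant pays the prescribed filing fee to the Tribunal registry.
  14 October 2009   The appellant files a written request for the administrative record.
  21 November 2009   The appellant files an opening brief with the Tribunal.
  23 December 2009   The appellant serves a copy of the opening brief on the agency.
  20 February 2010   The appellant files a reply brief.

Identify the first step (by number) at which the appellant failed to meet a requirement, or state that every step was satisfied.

Step 1

Step 1 — counting 71 days from 14 July 2009 (when the determination is issued) gives a deadline of 23 September 2009; 28 September 2009 misses that deadline by 5 days.
No need to go further; step 1 was not satisfied.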